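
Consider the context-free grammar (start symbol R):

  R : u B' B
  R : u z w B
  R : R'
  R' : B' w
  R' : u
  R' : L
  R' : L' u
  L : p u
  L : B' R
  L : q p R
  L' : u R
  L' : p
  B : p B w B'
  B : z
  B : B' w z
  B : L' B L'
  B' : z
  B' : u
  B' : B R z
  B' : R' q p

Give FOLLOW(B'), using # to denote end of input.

In R : u B' B: add FIRST(B) = { p, q, u, z }.
In R' : B' w: add FIRST(w) = { w }.
In L : B' R: add FIRST(R) = { p, q, u, z }.
In B : p B w B': B' is at the end, add FOLLOW(B) = { #, p, q, u, w, z }.
In B : B' w z: add FIRST(w z) = { w }.
Union: FOLLOW(B') = { #, p, q, u, w, z }.

{ #, p, q, u, w, z }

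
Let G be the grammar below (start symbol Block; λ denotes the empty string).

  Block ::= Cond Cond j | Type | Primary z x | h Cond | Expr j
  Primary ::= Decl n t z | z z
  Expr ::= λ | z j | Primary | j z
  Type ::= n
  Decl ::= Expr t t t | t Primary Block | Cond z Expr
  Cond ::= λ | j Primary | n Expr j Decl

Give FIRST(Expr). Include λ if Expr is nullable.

{ j, n, t, z, λ }

Expr ::= λ contributes λ.
Expr ::= z j contributes {z}.
From Expr ::= Primary: add FIRST(Primary) = { j, n, t, z }.
Expr ::= j z contributes {j}.
Union: FIRST(Expr) = { j, n, t, z, λ }.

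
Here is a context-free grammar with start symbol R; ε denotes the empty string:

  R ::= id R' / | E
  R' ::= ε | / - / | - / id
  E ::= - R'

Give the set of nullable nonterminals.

Directly nullable (have an ε-production): R'.
No other nonterminal has a production whose RHS symbols are all nullable.

{ R' }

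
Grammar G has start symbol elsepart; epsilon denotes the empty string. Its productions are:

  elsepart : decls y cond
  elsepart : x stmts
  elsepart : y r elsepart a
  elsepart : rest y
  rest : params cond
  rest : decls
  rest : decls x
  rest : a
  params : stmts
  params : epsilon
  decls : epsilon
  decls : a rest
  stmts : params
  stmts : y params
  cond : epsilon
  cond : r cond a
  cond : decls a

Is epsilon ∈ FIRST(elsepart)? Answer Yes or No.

No

Nullable nonterminals: cond, decls, params, rest, stmts.
No production of elsepart has an RHS whose symbols are all nullable, so elsepart is not nullable.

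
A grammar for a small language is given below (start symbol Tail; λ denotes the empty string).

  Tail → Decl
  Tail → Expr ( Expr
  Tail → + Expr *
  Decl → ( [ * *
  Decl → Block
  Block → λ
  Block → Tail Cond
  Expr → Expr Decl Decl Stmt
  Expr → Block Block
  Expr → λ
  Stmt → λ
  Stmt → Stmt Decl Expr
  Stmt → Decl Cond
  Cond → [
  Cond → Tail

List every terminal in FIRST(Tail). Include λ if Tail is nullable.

From Tail → Decl: add FIRST(Decl) = { (, +, [, λ } (including λ since Decl is nullable).
From Tail → Expr ( Expr: Expr nullable, take FIRST(Expr) ∪ {(} = { (, +, [ }.
Tail → + Expr * contributes {+}.
Union: FIRST(Tail) = { (, +, [, λ }.

{ (, +, [, λ }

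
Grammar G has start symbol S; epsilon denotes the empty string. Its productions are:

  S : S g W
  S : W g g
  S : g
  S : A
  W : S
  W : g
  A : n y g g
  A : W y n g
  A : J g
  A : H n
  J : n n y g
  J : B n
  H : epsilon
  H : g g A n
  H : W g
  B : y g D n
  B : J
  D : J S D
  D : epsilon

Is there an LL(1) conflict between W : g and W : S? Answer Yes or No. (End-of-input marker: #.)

Yes

FIRST(g) = { g } and FIRST(S) = { g, n, y }.
Both contain g, so the two alternatives are not disjoint — LL(1) conflict.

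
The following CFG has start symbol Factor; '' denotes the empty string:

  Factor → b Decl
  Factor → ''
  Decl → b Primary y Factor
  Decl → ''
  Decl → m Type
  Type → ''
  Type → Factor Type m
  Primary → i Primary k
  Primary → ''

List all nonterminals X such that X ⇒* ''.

{ Decl, Factor, Primary, Type }

Directly nullable (have an ''-production): Factor, Decl, Type, Primary.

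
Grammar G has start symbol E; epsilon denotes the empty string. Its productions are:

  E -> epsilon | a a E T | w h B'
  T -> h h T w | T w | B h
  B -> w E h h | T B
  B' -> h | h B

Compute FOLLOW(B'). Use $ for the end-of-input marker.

In E -> w h B': B' is at the end, add FOLLOW(E) = { $, h, w }.
Union: FOLLOW(B') = { $, h, w }.

{ $, h, w }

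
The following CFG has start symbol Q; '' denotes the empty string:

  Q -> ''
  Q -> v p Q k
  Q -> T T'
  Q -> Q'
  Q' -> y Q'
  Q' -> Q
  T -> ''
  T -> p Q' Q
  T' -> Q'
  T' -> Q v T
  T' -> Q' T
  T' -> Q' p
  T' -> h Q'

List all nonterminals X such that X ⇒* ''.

Directly nullable (have an ''-production): Q, T.
Q' -> Q with every symbol nullable, so Q' is nullable.
T' -> Q' with every symbol nullable, so T' is nullable.

{ Q, Q', T, T' }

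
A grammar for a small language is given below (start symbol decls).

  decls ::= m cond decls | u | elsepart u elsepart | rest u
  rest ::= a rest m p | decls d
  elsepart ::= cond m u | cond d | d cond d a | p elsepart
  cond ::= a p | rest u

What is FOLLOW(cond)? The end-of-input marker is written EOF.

{ a, d, m, p, u }

In decls ::= m cond decls: add FIRST(decls) = { a, d, m, p, u }.
In elsepart ::= cond m u: add FIRST(m u) = { m }.
In elsepart ::= cond d: add FIRST(d) = { d }.
In elsepart ::= d cond d a: add FIRST(d a) = { d }.
Union: FOLLOW(cond) = { a, d, m, p, u }.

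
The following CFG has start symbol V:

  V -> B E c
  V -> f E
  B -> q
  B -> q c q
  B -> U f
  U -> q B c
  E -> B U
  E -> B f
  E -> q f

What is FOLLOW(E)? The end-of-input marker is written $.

In V -> B E c: add FIRST(c) = { c }.
In V -> f E: E is at the end, add FOLLOW(V) = { $ }.
Union: FOLLOW(E) = { $, c }.

{ $, c }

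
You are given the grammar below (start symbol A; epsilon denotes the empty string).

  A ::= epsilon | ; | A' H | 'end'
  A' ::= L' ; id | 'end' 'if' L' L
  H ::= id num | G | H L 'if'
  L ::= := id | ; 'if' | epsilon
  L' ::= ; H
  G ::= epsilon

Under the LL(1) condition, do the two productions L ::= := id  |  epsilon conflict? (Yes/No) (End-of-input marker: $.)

Yes

FIRST(:= id) = { := } and FIRST(epsilon) = { epsilon }.
The second alternative is nullable and FOLLOW(L) = { $, 'if', :=, ;, id } shares := with FIRST of the first — conflict.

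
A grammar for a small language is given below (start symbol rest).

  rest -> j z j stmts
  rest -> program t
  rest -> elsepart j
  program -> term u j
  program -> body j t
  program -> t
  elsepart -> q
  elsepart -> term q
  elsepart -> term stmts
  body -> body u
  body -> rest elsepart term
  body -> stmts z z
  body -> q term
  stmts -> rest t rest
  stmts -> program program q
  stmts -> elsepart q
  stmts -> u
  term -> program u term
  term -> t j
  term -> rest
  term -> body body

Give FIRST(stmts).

{ j, q, t, u }

From stmts -> rest t rest: add FIRST(rest) = { j, q, t, u }.
From stmts -> program program q: add FIRST(program) = { j, q, t, u }.
From stmts -> elsepart q: add FIRST(elsepart) = { j, q, t, u }.
stmts -> u contributes {u}.
Union: FIRST(stmts) = { j, q, t, u }.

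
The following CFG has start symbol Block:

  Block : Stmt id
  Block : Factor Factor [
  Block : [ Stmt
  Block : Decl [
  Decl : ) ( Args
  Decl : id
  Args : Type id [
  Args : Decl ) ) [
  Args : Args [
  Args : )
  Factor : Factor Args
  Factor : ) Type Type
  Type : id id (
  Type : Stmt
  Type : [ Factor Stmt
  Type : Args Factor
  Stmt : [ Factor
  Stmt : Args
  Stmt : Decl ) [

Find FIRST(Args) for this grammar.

{ ), [, id }

From Args : Type id [: add FIRST(Type) = { ), [, id }.
From Args : Decl ) ) [: add FIRST(Decl) = { ), id }.
From Args : Args [: add FIRST(Args) = { ), [, id }.
Args : ) contributes {)}.
Union: FIRST(Args) = { ), [, id }.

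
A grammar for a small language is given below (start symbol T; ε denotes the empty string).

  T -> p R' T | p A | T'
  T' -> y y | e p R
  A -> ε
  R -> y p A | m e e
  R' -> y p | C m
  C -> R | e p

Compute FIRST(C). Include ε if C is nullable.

{ e, m, y }

From C -> R: add FIRST(R) = { m, y }.
C -> e p contributes {e}.
Union: FIRST(C) = { e, m, y }.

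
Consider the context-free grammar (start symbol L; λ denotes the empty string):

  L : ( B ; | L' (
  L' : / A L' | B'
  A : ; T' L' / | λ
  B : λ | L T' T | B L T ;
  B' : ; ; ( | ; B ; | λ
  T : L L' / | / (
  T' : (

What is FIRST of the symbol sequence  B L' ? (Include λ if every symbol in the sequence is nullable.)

Add FIRST(B)\{λ} = { (, /, ; }; B is nullable, continue.
Add FIRST(L')\{λ} = { /, ; }; L' is nullable, continue.
Every symbol is nullable, so include λ.

{ (, /, ;, λ }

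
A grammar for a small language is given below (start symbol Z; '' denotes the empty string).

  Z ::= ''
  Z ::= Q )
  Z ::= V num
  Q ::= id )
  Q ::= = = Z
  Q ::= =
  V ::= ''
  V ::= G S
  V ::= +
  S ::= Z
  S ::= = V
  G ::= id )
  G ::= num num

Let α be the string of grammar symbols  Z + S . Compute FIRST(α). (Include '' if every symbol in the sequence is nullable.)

{ +, =, id, num }

Add FIRST(Z)\{''} = { +, =, id, num }; Z is nullable, continue.
+ is a terminal; add {+} and stop.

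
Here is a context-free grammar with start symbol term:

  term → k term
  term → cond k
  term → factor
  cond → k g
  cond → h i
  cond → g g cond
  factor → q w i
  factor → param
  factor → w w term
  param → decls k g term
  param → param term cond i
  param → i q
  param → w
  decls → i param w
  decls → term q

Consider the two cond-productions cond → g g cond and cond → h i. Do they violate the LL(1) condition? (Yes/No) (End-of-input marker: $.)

FIRST(g g cond) = { g } and FIRST(h i) = { h }.
The FIRST sets are disjoint and neither alternative is nullable — no conflict.

No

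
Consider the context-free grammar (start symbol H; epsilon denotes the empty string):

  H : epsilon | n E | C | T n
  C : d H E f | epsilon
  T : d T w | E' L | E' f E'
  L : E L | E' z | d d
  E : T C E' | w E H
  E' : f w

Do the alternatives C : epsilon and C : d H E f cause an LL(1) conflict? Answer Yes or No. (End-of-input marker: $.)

Yes

FIRST(epsilon) = { epsilon } and FIRST(d H E f) = { d }.
The first alternative is nullable and FOLLOW(C) = { $, d, f, n, w } shares d with FIRST of the second — conflict.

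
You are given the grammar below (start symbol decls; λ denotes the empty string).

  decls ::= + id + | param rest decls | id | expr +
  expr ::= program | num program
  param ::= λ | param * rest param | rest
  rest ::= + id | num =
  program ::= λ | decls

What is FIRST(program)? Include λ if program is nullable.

program ::= λ contributes λ.
From program ::= decls: add FIRST(decls) = { *, +, id, num }.
Union: FIRST(program) = { *, +, id, num, λ }.

{ *, +, id, num, λ }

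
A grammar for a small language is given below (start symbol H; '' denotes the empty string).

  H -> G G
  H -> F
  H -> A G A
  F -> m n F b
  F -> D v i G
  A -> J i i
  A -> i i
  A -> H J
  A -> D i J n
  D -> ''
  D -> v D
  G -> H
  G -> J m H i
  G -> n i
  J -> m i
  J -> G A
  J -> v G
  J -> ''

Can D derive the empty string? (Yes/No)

Yes

D has an ''-production, so D ⇒ ''.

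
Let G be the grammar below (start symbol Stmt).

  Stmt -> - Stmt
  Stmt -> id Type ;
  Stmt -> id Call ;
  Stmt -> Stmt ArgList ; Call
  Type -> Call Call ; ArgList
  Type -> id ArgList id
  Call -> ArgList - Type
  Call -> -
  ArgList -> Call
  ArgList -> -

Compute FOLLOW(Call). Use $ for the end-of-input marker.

In Stmt -> id Call ;: add FIRST(;) = { ; }.
In Stmt -> Stmt ArgList ; Call: Call is at the end, add FOLLOW(Stmt) = { $, - }.
In Type -> Call Call ; ArgList: add FIRST(Call ; ArgList) = { - }.
In Type -> Call Call ; ArgList: add FIRST(; ArgList) = { ; }.
In ArgList -> Call: Call is at the end, add FOLLOW(ArgList) = { $, -, ;, id }.
Union: FOLLOW(Call) = { $, -, ;, id }.

{ $, -, ;, id }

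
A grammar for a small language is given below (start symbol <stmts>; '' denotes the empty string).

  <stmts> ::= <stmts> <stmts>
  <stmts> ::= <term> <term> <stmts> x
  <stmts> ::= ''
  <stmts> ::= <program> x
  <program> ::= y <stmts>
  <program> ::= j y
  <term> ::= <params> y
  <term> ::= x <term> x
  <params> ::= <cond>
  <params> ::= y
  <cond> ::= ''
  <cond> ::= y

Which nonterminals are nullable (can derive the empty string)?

{ <cond>, <params>, <stmts> }

Directly nullable (have an ''-production): <stmts>, <cond>.
<params> ::= <cond> with every symbol nullable, so <params> is nullable.
No other nonterminal has a production whose RHS symbols are all nullable.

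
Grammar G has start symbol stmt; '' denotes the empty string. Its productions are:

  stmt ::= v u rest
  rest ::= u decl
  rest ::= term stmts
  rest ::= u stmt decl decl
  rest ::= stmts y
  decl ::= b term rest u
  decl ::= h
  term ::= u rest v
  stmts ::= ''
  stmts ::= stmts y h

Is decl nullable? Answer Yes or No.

Nullable nonterminals: stmts.
No production of decl has an RHS whose symbols are all nullable, so decl is not nullable.

No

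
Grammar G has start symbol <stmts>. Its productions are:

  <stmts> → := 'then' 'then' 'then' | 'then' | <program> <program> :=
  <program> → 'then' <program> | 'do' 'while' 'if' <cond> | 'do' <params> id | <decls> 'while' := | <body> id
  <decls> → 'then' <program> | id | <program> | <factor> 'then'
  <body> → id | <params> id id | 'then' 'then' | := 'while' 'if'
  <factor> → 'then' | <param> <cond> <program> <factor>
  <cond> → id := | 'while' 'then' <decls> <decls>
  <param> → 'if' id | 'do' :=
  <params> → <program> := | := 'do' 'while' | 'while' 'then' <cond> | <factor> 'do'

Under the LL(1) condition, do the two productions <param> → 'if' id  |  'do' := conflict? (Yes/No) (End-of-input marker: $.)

FIRST('if' id) = { 'if' } and FIRST('do' :=) = { 'do' }.
The FIRST sets are disjoint and neither alternative is nullable — no conflict.

No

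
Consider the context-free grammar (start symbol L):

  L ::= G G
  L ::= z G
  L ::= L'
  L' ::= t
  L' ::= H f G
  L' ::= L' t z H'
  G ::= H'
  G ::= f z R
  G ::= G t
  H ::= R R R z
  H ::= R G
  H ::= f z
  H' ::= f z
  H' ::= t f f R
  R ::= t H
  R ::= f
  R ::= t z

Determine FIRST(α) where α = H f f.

{ f, t }

Add FIRST(H) = { f, t }; H is not nullable, stop.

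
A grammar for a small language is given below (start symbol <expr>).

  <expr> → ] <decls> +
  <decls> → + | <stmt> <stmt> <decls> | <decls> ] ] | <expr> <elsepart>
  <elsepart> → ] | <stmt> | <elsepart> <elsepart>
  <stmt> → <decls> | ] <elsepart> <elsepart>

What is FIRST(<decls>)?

{ +, ] }

<decls> → + contributes {+}.
From <decls> → <stmt> <stmt> <decls>: add FIRST(<stmt>) = { +, ] }.
From <decls> → <decls> ] ]: add FIRST(<decls>) = { +, ] }.
From <decls> → <expr> <elsepart>: add FIRST(<expr>) = { ] }.
Union: FIRST(<decls>) = { +, ] }.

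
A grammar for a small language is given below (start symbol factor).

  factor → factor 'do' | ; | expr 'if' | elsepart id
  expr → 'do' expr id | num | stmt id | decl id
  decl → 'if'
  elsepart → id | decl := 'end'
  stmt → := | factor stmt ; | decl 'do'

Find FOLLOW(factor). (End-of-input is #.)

factor is the start symbol, so # ∈ FOLLOW(factor).
In factor → factor 'do': add FIRST('do') = { 'do' }.
In stmt → factor stmt ;: add FIRST(stmt ;) = { 'do', 'if', :=, ;, id, num }.
Union: FOLLOW(factor) = { #, 'do', 'if', :=, ;, id, num }.

{ #, 'do', 'if', :=, ;, id, num }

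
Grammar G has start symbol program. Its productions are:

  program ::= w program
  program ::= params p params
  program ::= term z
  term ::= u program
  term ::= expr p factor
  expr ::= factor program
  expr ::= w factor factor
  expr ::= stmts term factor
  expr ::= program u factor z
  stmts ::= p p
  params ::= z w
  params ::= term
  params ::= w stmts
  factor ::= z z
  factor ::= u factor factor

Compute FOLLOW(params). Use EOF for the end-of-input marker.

{ EOF, p, u, z }

In program ::= params p params: add FIRST(p params) = { p }.
In program ::= params p params: params is at the end, add FOLLOW(program) = { EOF, p, u, z }.
Union: FOLLOW(params) = { EOF, p, u, z }.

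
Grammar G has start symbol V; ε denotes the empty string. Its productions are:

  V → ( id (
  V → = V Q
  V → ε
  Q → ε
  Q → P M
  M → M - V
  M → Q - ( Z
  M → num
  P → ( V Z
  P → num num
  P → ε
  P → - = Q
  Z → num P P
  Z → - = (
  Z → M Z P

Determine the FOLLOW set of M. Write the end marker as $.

{ $, (, -, num }

In Q → P M: M is at the end, add FOLLOW(Q) = { $, (, -, num }.
In M → M - V: add FIRST(- V) = { - }.
In Z → M Z P: add FIRST(Z P) = { (, -, num }.
Union: FOLLOW(M) = { $, (, -, num }.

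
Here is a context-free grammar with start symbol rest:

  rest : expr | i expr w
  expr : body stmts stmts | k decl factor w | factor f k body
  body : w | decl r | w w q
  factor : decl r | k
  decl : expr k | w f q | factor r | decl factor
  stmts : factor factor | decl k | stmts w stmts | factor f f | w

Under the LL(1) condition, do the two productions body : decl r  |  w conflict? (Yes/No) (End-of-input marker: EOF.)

Yes

FIRST(decl r) = { k, w } and FIRST(w) = { w }.
Both contain w, so the two alternatives are not disjoint — LL(1) conflict.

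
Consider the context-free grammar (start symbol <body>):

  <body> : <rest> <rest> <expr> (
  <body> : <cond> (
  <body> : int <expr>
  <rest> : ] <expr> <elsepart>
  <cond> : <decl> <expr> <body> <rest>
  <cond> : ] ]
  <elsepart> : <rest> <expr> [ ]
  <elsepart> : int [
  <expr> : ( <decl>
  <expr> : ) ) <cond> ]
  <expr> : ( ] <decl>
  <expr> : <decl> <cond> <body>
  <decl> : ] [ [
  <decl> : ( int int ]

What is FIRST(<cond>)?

{ (, ] }

From <cond> : <decl> <expr> <body> <rest>: add FIRST(<decl>) = { (, ] }.
<cond> : ] ] contributes {]}.
Union: FIRST(<cond>) = { (, ] }.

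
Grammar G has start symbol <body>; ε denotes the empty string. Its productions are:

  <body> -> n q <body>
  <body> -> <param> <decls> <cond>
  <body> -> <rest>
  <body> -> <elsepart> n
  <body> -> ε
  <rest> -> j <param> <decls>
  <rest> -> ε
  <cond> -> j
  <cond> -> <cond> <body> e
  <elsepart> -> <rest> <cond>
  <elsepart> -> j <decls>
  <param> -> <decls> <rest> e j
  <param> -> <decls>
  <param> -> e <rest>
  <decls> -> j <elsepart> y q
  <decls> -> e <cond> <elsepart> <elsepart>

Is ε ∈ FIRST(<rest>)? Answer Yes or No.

<rest> has an ε-production, so <rest> ⇒ ε.

Yes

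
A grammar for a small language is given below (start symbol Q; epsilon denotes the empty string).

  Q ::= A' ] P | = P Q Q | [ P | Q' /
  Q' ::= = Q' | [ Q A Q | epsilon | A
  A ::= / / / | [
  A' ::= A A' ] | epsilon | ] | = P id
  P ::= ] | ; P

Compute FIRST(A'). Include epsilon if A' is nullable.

{ /, =, [, ], epsilon }

From A' ::= A A' ]: add FIRST(A) = { /, [ }.
A' ::= epsilon contributes epsilon.
A' ::= ] contributes {]}.
A' ::= = P id contributes {=}.
Union: FIRST(A') = { /, =, [, ], epsilon }.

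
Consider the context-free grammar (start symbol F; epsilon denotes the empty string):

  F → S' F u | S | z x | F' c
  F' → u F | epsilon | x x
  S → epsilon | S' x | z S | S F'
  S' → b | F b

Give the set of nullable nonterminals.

{ F, F', S }

Directly nullable (have an epsilon-production): F', S.
F → S with every symbol nullable, so F is nullable.
No other nonterminal has a production whose RHS symbols are all nullable.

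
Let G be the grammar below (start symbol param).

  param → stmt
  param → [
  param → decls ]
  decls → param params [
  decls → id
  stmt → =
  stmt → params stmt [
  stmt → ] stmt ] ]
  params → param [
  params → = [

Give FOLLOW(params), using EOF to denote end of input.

In decls → param params [: add FIRST([) = { [ }.
In stmt → params stmt [: add FIRST(stmt [) = { =, [, ], id }.
Union: FOLLOW(params) = { =, [, ], id }.

{ =, [, ], id }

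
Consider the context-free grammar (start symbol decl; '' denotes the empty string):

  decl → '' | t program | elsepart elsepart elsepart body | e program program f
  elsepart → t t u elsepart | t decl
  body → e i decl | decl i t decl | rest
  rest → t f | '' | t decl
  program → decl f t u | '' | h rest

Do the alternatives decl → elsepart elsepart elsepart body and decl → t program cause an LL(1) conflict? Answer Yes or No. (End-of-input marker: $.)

FIRST(elsepart elsepart elsepart body) = { t } and FIRST(t program) = { t }.
Both contain t, so the two alternatives are not disjoint — LL(1) conflict.

Yes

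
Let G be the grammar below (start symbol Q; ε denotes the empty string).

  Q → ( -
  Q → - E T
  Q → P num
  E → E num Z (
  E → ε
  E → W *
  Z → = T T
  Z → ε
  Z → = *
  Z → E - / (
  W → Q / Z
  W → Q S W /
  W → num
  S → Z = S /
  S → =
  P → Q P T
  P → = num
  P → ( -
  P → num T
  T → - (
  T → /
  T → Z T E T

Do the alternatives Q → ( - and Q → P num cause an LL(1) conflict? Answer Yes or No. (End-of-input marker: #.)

FIRST(( -) = { ( } and FIRST(P num) = { (, -, =, num }.
Both contain (, so the two alternatives are not disjoint — LL(1) conflict.

Yes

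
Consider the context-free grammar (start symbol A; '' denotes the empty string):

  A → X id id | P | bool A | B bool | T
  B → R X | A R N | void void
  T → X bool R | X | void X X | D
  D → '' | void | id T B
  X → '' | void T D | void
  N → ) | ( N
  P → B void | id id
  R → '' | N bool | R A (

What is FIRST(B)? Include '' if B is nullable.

{ (, ), bool, id, void, '' }

From B → R X: R, X nullable, take FIRST(R) ∪ FIRST(X) = { (, ), bool, id, void }; also '' since the whole RHS is nullable.
From B → A R N: A, R nullable, take FIRST(A) ∪ FIRST(R) ∪ FIRST(N) = { (, ), bool, id, void }.
B → void void contributes {void}.
Union: FIRST(B) = { (, ), bool, id, void, '' }.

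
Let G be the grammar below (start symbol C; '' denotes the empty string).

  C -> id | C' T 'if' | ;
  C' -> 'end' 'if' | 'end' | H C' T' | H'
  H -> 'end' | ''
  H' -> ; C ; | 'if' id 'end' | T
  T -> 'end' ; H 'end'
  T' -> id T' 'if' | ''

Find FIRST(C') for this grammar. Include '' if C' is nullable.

C' -> 'end' 'if' contributes {'end'}.
C' -> 'end' contributes {'end'}.
From C' -> H C' T': H nullable, take FIRST(H) ∪ FIRST(C') = { 'end', 'if', ; }.
From C' -> H': add FIRST(H') = { 'end', 'if', ; }.
Union: FIRST(C') = { 'end', 'if', ; }.

{ 'end', 'if', ; }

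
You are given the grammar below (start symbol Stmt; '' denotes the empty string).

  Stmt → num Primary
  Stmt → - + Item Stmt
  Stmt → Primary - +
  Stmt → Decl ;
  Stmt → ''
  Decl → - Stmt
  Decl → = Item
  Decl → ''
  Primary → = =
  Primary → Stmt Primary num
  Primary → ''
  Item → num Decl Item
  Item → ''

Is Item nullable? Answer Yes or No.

Yes

Item has an ''-production, so Item ⇒ ''.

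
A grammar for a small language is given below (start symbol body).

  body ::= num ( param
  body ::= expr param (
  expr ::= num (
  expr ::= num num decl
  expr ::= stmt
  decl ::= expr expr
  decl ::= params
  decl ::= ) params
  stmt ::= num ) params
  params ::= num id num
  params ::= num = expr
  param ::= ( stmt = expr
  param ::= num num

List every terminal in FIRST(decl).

{ ), num }

From decl ::= expr expr: add FIRST(expr) = { num }.
From decl ::= params: add FIRST(params) = { num }.
decl ::= ) params contributes {)}.
Union: FIRST(decl) = { ), num }.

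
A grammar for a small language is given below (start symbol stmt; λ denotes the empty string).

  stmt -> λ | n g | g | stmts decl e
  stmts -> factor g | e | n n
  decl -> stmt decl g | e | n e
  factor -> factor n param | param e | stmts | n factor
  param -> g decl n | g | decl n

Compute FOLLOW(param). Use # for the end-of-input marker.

In factor -> factor n param: param is at the end, add FOLLOW(factor) = { g, n }.
In factor -> param e: add FIRST(e) = { e }.
Union: FOLLOW(param) = { e, g, n }.

{ e, g, n }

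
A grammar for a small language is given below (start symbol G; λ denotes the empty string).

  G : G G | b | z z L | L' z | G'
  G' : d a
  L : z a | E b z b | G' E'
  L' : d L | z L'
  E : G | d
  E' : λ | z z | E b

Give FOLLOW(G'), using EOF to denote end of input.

In G : G': G' is at the end, add FOLLOW(G) = { EOF, b, d, z }.
In L : G' E': add FIRST(E')\{λ} = { b, d, z }.
  Since E' is nullable, also add FOLLOW(L) = { EOF, b, d, z }.
Union: FOLLOW(G') = { EOF, b, d, z }.

{ EOF, b, d, z }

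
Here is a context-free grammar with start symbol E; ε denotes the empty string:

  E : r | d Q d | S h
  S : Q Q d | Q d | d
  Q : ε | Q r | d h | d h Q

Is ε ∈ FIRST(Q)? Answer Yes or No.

Q has an ε-production, so Q ⇒ ε.

Yes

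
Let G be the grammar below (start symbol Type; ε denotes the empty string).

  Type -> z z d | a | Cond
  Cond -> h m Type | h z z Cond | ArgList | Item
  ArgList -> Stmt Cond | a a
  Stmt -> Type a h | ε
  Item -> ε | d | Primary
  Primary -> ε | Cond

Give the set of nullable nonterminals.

{ ArgList, Cond, Item, Primary, Stmt, Type }

Directly nullable (have an ε-production): Stmt, Item, Primary.
ArgList -> Stmt Cond with every symbol nullable, so ArgList is nullable.
Cond -> ArgList with every symbol nullable, so Cond is nullable.
Type -> Cond with every symbol nullable, so Type is nullable.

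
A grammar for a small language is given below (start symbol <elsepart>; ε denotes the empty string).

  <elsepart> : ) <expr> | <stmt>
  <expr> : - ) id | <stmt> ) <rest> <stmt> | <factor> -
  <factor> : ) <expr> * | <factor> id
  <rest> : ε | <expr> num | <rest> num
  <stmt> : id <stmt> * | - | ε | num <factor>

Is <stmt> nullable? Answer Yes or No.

<stmt> has an ε-production, so <stmt> ⇒ ε.

Yes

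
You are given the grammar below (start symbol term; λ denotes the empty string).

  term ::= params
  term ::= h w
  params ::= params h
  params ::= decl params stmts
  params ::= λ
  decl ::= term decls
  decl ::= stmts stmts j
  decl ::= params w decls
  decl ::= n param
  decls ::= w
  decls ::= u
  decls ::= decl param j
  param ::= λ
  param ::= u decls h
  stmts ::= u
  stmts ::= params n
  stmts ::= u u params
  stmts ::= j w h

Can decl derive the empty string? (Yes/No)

No

Nullable nonterminals: param, params, term.
No production of decl has an RHS whose symbols are all nullable, so decl is not nullable.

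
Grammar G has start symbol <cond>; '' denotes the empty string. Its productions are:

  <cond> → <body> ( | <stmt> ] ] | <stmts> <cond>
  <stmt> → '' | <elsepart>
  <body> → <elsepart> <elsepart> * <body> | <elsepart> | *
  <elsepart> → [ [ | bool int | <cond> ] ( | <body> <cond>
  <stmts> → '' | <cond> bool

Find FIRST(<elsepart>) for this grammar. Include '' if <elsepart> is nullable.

{ *, [, ], bool }

<elsepart> → [ [ contributes {[}.
<elsepart> → bool int contributes {bool}.
From <elsepart> → <cond> ] (: add FIRST(<cond>) = { *, [, ], bool }.
From <elsepart> → <body> <cond>: add FIRST(<body>) = { *, [, ], bool }.
Union: FIRST(<elsepart>) = { *, [, ], bool }.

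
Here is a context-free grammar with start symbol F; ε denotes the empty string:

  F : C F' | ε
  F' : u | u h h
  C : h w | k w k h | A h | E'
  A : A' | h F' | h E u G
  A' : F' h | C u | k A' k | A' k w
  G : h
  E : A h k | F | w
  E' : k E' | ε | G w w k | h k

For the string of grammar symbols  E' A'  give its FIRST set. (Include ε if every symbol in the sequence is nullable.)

Add FIRST(E')\{ε} = { h, k }; E' is nullable, continue.
Add FIRST(A') = { h, k, u }; A' is not nullable, stop.

{ h, k, u }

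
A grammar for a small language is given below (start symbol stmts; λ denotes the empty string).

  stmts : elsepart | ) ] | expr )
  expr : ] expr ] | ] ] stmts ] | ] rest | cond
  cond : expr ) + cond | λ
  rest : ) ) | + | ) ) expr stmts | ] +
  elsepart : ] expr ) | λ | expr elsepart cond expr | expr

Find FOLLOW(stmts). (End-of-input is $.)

{ $, ), ] }

stmts is the start symbol, so $ ∈ FOLLOW(stmts).
In expr : ] ] stmts ]: add FIRST(]) = { ] }.
In rest : ) ) expr stmts: stmts is at the end, add FOLLOW(rest) = { $, ), ] }.
Union: FOLLOW(stmts) = { $, ), ] }.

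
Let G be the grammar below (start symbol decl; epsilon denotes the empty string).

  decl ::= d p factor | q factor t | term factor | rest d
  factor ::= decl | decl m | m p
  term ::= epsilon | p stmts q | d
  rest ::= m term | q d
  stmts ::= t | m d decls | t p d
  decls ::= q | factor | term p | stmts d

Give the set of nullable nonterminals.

Directly nullable (have an epsilon-production): term.
No other nonterminal has a production whose RHS symbols are all nullable.

{ term }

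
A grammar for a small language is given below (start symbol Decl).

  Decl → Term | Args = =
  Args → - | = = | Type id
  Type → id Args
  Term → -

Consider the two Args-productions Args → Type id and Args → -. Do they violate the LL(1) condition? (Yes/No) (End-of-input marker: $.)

FIRST(Type id) = { id } and FIRST(-) = { - }.
The FIRST sets are disjoint and neither alternative is nullable — no conflict.

No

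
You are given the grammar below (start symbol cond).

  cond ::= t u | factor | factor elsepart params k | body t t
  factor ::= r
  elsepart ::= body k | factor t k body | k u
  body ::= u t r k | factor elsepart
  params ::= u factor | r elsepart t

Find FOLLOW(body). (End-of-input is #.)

{ k, r, t, u }

In cond ::= body t t: add FIRST(t t) = { t }.
In elsepart ::= body k: add FIRST(k) = { k }.
In elsepart ::= factor t k body: body is at the end, add FOLLOW(elsepart) = { k, r, t, u }.
Union: FOLLOW(body) = { k, r, t, u }.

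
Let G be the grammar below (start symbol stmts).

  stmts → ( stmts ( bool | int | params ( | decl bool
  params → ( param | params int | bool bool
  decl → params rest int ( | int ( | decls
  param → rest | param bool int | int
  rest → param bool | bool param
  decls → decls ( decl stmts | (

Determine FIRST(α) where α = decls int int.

Add FIRST(decls) = { ( }; decls is not nullable, stop.

{ ( }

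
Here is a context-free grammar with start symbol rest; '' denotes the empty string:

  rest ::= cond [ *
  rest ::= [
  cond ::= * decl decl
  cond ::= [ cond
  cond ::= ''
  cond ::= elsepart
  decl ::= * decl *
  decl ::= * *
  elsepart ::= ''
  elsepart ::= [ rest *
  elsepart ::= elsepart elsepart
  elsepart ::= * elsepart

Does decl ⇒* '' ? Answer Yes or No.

Nullable nonterminals: cond, elsepart.
No production of decl has an RHS whose symbols are all nullable, so decl is not nullable.

No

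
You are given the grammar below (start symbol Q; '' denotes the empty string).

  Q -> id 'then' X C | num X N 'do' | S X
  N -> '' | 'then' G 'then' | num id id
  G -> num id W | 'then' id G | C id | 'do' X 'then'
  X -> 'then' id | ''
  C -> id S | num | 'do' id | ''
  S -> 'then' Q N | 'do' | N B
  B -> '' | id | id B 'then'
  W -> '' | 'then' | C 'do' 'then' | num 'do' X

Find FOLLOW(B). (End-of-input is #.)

In S -> N B: B is at the end, add FOLLOW(S) = { #, 'do', 'then', id, num }.
In B -> id B 'then': add FIRST('then') = { 'then' }.
Union: FOLLOW(B) = { #, 'do', 'then', id, num }.

{ #, 'do', 'then', id, num }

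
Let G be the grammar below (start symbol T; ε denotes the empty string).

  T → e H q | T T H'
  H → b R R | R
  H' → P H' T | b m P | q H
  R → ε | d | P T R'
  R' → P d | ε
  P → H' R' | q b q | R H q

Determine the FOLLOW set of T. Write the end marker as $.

{ $, b, d, e, q }

T is the start symbol, so $ ∈ FOLLOW(T).
In T → T T H': add FIRST(T H') = { e }.
In T → T T H': add FIRST(H') = { b, d, q }.
In H' → P H' T: T is at the end, add FOLLOW(H') = { $, b, d, e, q }.
In R → P T R': add FIRST(R')\{ε} = { b, d, q }.
  Since R' is nullable, also add FOLLOW(R) = { $, b, d, e, q }.
Union: FOLLOW(T) = { $, b, d, e, q }.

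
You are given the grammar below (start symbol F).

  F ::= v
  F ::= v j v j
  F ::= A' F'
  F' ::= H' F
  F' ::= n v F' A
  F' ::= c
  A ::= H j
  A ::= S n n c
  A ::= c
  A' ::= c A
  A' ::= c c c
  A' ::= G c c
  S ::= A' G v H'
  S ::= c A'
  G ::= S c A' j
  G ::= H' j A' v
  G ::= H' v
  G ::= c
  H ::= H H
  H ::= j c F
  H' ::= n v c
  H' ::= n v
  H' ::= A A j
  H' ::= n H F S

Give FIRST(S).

{ c, j, n }

From S ::= A' G v H': add FIRST(A') = { c, j, n }.
S ::= c A' contributes {c}.
Union: FIRST(S) = { c, j, n }.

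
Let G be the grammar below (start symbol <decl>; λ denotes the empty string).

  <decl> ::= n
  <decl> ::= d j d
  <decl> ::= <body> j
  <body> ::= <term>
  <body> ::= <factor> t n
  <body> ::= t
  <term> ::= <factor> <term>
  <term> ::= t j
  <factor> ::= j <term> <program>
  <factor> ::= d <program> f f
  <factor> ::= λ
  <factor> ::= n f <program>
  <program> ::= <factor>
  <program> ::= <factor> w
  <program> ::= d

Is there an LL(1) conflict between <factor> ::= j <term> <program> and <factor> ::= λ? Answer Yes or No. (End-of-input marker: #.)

Yes

FIRST(j <term> <program>) = { j } and FIRST(λ) = { λ }.
The second alternative is nullable and FOLLOW(<factor>) = { d, f, j, n, t, w } shares j with FIRST of the first — conflict.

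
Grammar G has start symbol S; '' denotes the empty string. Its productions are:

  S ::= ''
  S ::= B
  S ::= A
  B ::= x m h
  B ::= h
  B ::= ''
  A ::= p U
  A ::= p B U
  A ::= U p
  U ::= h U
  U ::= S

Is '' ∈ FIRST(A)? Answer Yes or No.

Nullable nonterminals: B, S, U.
No production of A has an RHS whose symbols are all nullable, so A is not nullable.

No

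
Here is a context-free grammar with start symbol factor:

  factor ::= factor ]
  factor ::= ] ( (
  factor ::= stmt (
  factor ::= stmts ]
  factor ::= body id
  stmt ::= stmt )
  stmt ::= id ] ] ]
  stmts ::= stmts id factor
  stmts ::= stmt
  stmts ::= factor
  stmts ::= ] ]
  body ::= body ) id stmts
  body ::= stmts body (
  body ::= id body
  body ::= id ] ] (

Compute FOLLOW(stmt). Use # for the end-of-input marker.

In factor ::= stmt (: add FIRST(() = { ( }.
In stmt ::= stmt ): add FIRST()) = { ) }.
In stmts ::= stmt: stmt is at the end, add FOLLOW(stmts) = { (, ), ], id }.
Union: FOLLOW(stmt) = { (, ), ], id }.

{ (, ), ], id }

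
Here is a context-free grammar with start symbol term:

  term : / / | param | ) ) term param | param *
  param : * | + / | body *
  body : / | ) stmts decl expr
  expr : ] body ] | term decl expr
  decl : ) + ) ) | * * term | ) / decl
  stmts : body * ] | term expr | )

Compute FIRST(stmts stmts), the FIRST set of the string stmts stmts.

{ ), *, +, / }

Add FIRST(stmts) = { ), *, +, / }; stmts is not nullable, stop.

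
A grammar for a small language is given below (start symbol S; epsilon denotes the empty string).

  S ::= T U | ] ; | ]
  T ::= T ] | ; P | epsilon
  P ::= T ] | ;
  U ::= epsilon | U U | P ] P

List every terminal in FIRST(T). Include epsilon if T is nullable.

{ ;, ], epsilon }

From T ::= T ]: T nullable, take FIRST(T) ∪ {]} = { ;, ] }.
T ::= ; P contributes {;}.
T ::= epsilon contributes epsilon.
Union: FIRST(T) = { ;, ], epsilon }.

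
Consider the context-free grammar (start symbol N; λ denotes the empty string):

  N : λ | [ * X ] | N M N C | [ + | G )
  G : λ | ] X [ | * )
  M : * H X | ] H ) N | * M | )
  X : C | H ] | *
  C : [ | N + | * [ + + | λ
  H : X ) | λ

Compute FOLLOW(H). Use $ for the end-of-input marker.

{ $, ), *, +, [, ] }

In M : * H X: add FIRST(X)\{λ} = { ), *, +, [, ] }.
  Since X is nullable, also add FOLLOW(M) = { $, ), *, +, [, ] }.
In M : ] H ) N: add FIRST() N) = { ) }.
In X : H ]: add FIRST(]) = { ] }.
Union: FOLLOW(H) = { $, ), *, +, [, ] }.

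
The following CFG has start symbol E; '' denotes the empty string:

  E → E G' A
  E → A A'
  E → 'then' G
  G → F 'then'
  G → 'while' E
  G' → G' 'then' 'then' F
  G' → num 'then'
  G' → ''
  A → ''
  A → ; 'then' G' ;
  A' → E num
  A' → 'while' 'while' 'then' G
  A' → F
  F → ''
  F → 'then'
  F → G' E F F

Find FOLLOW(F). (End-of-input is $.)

In G → F 'then': add FIRST('then') = { 'then' }.
In G' → G' 'then' 'then' F: F is at the end, add FOLLOW(G') = { $, 'then', 'while', ;, num }.
In A' → F: F is at the end, add FOLLOW(A') = { $, 'then', 'while', ;, num }.
In F → G' E F F: add FIRST(F)\{''} = { 'then', 'while', ;, num }.
  Since F is nullable, also add FOLLOW(F) = { $, 'then', 'while', ;, num }.
In F → G' E F F: F is at the end, add FOLLOW(F) = { $, 'then', 'while', ;, num }.
Union: FOLLOW(F) = { $, 'then', 'while', ;, num }.

{ $, 'then', 'while', ;, num }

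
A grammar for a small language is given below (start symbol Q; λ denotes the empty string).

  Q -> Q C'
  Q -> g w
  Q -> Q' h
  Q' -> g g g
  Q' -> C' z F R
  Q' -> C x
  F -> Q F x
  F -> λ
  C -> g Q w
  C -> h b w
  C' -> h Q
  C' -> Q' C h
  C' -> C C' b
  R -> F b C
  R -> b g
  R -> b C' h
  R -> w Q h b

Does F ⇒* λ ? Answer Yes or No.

F has an λ-production, so F ⇒ λ.

Yes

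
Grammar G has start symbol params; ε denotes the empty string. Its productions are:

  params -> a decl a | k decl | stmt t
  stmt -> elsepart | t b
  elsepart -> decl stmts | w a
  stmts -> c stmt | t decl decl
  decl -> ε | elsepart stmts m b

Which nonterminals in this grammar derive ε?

{ decl }

Directly nullable (have an ε-production): decl.
No other nonterminal has a production whose RHS symbols are all nullable.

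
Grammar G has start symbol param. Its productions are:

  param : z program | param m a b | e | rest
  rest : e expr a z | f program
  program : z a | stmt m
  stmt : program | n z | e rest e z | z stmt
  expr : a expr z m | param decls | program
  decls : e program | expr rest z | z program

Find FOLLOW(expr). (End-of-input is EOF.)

In rest : e expr a z: add FIRST(a z) = { a }.
In expr : a expr z m: add FIRST(z m) = { z }.
In decls : expr rest z: add FIRST(rest z) = { e, f }.
Union: FOLLOW(expr) = { a, e, f, z }.

{ a, e, f, z }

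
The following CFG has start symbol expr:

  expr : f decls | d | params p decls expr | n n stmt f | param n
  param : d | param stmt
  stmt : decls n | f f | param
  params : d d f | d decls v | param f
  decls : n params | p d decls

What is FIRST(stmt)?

{ d, f, n, p }

From stmt : decls n: add FIRST(decls) = { n, p }.
stmt : f f contributes {f}.
From stmt : param: add FIRST(param) = { d }.
Union: FIRST(stmt) = { d, f, n, p }.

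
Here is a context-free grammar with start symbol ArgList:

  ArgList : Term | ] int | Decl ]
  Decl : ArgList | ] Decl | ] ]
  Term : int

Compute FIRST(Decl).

{ ], int }

From Decl : ArgList: add FIRST(ArgList) = { ], int }.
Decl : ] Decl contributes {]}.
Decl : ] ] contributes {]}.
Union: FIRST(Decl) = { ], int }.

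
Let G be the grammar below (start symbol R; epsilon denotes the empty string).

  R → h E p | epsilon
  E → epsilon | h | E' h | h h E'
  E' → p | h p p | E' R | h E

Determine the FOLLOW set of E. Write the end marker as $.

In R → h E p: add FIRST(p) = { p }.
In E' → h E: E is at the end, add FOLLOW(E') = { h, p }.
Union: FOLLOW(E) = { h, p }.

{ h, p }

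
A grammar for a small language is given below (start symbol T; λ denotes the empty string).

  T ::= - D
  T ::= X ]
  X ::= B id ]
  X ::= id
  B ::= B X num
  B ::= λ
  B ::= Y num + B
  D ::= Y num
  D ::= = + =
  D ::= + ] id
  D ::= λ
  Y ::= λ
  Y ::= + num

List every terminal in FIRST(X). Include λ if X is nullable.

From X ::= B id ]: B nullable, take FIRST(B) ∪ {id} = { +, id, num }.
X ::= id contributes {id}.
Union: FIRST(X) = { +, id, num }.

{ +, id, num }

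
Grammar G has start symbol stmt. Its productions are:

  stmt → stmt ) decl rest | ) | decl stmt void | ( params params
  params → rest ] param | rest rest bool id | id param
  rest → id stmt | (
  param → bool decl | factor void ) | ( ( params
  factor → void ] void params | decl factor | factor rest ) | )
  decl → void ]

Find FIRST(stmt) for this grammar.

{ (, ), void }

From stmt → stmt ) decl rest: add FIRST(stmt) = { (, ), void }.
stmt → ) contributes {)}.
From stmt → decl stmt void: add FIRST(decl) = { void }.
stmt → ( params params contributes {(}.
Union: FIRST(stmt) = { (, ), void }.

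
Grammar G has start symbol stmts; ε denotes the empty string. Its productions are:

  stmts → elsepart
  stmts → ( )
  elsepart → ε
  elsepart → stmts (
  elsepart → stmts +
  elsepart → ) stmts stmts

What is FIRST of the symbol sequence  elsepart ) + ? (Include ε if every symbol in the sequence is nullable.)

Add FIRST(elsepart)\{ε} = { (, ), + }; elsepart is nullable, continue.
) is a terminal; add {)} and stop.

{ (, ), + }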